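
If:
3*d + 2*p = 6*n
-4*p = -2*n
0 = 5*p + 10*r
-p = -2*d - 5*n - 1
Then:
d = -10/47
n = -6/47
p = -3/47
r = 3/94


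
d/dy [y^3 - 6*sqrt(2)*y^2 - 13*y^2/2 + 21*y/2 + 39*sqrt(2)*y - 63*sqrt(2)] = 3*y^2 - 12*sqrt(2)*y - 13*y + 21/2 + 39*sqrt(2)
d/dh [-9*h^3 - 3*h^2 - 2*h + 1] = -27*h^2 - 6*h - 2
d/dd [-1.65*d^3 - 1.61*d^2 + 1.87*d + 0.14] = -4.95*d^2 - 3.22*d + 1.87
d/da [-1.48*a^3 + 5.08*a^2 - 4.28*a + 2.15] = -4.44*a^2 + 10.16*a - 4.28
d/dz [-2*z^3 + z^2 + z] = -6*z^2 + 2*z + 1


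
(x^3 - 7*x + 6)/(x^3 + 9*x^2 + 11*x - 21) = (x - 2)/(x + 7)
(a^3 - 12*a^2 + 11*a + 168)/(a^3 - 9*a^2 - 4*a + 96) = (a - 7)/(a - 4)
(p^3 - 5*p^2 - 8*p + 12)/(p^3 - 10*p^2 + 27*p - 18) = (p + 2)/(p - 3)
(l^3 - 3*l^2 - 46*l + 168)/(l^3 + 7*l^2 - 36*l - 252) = (l - 4)/(l + 6)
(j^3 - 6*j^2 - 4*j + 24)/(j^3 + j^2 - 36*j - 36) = (j^2 - 4)/(j^2 + 7*j + 6)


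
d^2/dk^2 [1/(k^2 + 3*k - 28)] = 2*(-k^2 - 3*k + (2*k + 3)^2 + 28)/(k^2 + 3*k - 28)^3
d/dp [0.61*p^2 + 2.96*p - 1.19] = 1.22*p + 2.96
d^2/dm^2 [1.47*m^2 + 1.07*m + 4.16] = 2.94000000000000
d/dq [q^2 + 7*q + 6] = 2*q + 7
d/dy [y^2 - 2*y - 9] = 2*y - 2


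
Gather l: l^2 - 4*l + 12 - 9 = l^2 - 4*l + 3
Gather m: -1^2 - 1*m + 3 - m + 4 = 6 - 2*m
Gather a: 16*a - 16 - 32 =16*a - 48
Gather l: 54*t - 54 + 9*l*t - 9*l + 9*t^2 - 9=l*(9*t - 9) + 9*t^2 + 54*t - 63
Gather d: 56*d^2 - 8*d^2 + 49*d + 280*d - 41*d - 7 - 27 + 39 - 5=48*d^2 + 288*d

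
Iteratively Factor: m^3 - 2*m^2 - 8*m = (m - 4)*(m^2 + 2*m) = (m - 4)*(m + 2)*(m)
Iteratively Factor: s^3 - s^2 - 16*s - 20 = (s + 2)*(s^2 - 3*s - 10) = (s - 5)*(s + 2)*(s + 2)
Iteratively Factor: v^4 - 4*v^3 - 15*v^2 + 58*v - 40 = (v - 2)*(v^3 - 2*v^2 - 19*v + 20) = (v - 5)*(v - 2)*(v^2 + 3*v - 4) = (v - 5)*(v - 2)*(v - 1)*(v + 4)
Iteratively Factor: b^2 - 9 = (b - 3)*(b + 3)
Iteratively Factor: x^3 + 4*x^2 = (x)*(x^2 + 4*x) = x^2*(x + 4)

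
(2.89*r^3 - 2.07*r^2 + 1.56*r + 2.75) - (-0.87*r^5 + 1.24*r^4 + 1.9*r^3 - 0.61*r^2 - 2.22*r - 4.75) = 0.87*r^5 - 1.24*r^4 + 0.99*r^3 - 1.46*r^2 + 3.78*r + 7.5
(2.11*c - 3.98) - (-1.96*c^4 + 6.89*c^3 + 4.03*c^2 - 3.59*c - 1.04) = 1.96*c^4 - 6.89*c^3 - 4.03*c^2 + 5.7*c - 2.94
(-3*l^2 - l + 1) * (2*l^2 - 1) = -6*l^4 - 2*l^3 + 5*l^2 + l - 1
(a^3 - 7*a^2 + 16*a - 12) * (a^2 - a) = a^5 - 8*a^4 + 23*a^3 - 28*a^2 + 12*a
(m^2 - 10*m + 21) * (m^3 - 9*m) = m^5 - 10*m^4 + 12*m^3 + 90*m^2 - 189*m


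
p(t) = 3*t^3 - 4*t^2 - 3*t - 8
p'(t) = 9*t^2 - 8*t - 3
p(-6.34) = -914.28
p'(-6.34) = 409.48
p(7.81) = 1153.72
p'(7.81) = 483.48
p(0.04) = -8.13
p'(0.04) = -3.31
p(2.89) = 22.33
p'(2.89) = 49.05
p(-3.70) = -203.62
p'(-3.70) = 149.81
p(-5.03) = -475.90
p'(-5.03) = 264.95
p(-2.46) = -69.49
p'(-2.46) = 71.14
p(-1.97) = -40.55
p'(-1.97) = 47.69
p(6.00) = 478.00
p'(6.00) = 273.00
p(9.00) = 1828.00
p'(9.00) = 654.00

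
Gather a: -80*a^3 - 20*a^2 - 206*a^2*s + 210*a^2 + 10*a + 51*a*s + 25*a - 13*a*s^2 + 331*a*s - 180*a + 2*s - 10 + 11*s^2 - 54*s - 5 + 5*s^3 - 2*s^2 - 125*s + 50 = -80*a^3 + a^2*(190 - 206*s) + a*(-13*s^2 + 382*s - 145) + 5*s^3 + 9*s^2 - 177*s + 35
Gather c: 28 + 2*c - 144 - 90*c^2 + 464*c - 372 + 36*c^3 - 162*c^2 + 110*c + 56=36*c^3 - 252*c^2 + 576*c - 432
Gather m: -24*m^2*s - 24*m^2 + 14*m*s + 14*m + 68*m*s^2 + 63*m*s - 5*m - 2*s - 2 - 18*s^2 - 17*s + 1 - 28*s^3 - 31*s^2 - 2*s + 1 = m^2*(-24*s - 24) + m*(68*s^2 + 77*s + 9) - 28*s^3 - 49*s^2 - 21*s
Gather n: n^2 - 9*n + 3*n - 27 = n^2 - 6*n - 27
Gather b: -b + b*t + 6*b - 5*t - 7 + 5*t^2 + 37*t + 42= b*(t + 5) + 5*t^2 + 32*t + 35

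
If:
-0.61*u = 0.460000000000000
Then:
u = -0.75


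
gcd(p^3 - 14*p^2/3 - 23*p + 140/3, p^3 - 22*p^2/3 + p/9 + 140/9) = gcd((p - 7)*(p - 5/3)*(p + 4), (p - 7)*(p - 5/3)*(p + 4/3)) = p^2 - 26*p/3 + 35/3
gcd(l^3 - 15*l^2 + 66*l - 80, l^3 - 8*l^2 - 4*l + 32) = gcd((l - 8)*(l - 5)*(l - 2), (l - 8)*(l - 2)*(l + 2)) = l^2 - 10*l + 16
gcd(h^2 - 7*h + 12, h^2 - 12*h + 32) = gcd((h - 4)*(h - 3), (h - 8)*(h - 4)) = h - 4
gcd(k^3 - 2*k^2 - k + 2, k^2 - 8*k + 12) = k - 2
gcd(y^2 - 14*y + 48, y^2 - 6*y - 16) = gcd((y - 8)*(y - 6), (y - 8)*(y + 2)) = y - 8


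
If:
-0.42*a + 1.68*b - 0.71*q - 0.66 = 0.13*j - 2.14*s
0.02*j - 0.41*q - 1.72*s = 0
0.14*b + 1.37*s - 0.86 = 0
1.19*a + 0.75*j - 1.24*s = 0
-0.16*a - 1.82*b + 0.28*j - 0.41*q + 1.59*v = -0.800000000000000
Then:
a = 1.87967060307006*v + 7.38963859024178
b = 0.251913190071482*v - 1.02037985299561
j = -3.02497237370465*v - 10.5146373247602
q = -0.0395647977039249*v - 3.5837787632184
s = 0.73200962001415 - 0.0257429537299325*v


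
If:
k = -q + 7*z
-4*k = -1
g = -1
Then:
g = -1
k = 1/4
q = 7*z - 1/4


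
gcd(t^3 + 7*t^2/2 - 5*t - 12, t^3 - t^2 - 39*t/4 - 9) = t + 3/2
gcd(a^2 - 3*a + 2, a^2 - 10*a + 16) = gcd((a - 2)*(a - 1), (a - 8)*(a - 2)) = a - 2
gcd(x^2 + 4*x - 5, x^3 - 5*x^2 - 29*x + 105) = x + 5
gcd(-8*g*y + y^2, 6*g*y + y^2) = y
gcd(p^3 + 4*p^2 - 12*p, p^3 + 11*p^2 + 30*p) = p^2 + 6*p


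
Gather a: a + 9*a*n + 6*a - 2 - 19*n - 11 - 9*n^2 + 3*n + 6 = a*(9*n + 7) - 9*n^2 - 16*n - 7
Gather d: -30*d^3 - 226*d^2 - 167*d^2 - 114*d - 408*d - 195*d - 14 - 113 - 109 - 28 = -30*d^3 - 393*d^2 - 717*d - 264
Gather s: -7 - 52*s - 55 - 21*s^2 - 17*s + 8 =-21*s^2 - 69*s - 54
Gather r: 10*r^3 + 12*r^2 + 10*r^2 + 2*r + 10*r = 10*r^3 + 22*r^2 + 12*r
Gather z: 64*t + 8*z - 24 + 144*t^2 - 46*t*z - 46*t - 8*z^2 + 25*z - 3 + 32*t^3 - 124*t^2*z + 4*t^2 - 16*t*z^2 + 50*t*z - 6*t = 32*t^3 + 148*t^2 + 12*t + z^2*(-16*t - 8) + z*(-124*t^2 + 4*t + 33) - 27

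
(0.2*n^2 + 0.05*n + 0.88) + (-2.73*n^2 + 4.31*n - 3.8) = -2.53*n^2 + 4.36*n - 2.92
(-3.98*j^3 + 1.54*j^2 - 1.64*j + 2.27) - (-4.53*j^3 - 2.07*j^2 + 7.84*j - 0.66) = 0.55*j^3 + 3.61*j^2 - 9.48*j + 2.93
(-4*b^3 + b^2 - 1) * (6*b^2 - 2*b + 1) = -24*b^5 + 14*b^4 - 6*b^3 - 5*b^2 + 2*b - 1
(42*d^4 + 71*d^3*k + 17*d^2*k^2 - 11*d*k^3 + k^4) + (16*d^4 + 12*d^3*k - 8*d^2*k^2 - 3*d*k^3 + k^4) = 58*d^4 + 83*d^3*k + 9*d^2*k^2 - 14*d*k^3 + 2*k^4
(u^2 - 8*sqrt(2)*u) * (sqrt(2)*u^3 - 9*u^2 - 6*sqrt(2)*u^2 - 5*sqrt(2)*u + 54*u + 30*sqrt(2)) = sqrt(2)*u^5 - 25*u^4 - 6*sqrt(2)*u^4 + 67*sqrt(2)*u^3 + 150*u^3 - 402*sqrt(2)*u^2 + 80*u^2 - 480*u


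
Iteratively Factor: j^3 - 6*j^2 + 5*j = (j)*(j^2 - 6*j + 5) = j*(j - 1)*(j - 5)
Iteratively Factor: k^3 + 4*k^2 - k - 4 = (k + 4)*(k^2 - 1) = (k - 1)*(k + 4)*(k + 1)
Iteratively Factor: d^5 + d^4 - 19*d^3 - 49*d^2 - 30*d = (d + 3)*(d^4 - 2*d^3 - 13*d^2 - 10*d) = (d + 1)*(d + 3)*(d^3 - 3*d^2 - 10*d) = d*(d + 1)*(d + 3)*(d^2 - 3*d - 10) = d*(d - 5)*(d + 1)*(d + 3)*(d + 2)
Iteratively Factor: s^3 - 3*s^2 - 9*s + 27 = (s - 3)*(s^2 - 9) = (s - 3)*(s + 3)*(s - 3)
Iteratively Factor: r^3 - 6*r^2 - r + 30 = (r - 3)*(r^2 - 3*r - 10) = (r - 3)*(r + 2)*(r - 5)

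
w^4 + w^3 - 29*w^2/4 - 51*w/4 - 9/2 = (w - 3)*(w + 1/2)*(w + 3/2)*(w + 2)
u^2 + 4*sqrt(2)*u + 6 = (u + sqrt(2))*(u + 3*sqrt(2))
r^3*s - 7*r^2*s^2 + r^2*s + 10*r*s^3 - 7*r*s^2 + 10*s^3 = (r - 5*s)*(r - 2*s)*(r*s + s)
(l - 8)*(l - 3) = l^2 - 11*l + 24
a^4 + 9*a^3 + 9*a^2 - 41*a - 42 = (a - 2)*(a + 1)*(a + 3)*(a + 7)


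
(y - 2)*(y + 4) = y^2 + 2*y - 8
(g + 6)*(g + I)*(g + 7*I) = g^3 + 6*g^2 + 8*I*g^2 - 7*g + 48*I*g - 42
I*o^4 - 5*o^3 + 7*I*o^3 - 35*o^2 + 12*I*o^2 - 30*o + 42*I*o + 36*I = (o + 6)*(o - I)*(o + 6*I)*(I*o + I)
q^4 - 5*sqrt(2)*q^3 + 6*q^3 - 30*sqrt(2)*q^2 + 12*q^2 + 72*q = q*(q + 6)*(q - 3*sqrt(2))*(q - 2*sqrt(2))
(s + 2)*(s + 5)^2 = s^3 + 12*s^2 + 45*s + 50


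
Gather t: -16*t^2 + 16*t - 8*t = -16*t^2 + 8*t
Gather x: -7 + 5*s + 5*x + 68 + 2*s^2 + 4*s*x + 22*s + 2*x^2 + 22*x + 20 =2*s^2 + 27*s + 2*x^2 + x*(4*s + 27) + 81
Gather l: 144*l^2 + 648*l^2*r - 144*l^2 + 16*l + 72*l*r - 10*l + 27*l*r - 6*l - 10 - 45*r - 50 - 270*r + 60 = 648*l^2*r + 99*l*r - 315*r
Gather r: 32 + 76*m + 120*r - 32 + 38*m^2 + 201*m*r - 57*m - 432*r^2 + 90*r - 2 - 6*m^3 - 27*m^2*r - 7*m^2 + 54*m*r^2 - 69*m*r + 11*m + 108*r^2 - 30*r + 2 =-6*m^3 + 31*m^2 + 30*m + r^2*(54*m - 324) + r*(-27*m^2 + 132*m + 180)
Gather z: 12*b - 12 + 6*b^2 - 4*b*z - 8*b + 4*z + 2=6*b^2 + 4*b + z*(4 - 4*b) - 10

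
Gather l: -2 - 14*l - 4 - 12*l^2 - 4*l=-12*l^2 - 18*l - 6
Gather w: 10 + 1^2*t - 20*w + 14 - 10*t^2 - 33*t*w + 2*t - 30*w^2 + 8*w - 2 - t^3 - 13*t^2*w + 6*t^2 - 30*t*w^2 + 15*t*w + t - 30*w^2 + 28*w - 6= -t^3 - 4*t^2 + 4*t + w^2*(-30*t - 60) + w*(-13*t^2 - 18*t + 16) + 16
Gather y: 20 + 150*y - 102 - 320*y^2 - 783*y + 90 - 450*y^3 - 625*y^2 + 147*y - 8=-450*y^3 - 945*y^2 - 486*y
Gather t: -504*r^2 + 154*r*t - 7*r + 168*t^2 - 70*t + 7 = -504*r^2 - 7*r + 168*t^2 + t*(154*r - 70) + 7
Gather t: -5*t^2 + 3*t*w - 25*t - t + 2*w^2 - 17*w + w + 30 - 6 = -5*t^2 + t*(3*w - 26) + 2*w^2 - 16*w + 24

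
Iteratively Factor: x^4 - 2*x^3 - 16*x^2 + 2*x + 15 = (x - 5)*(x^3 + 3*x^2 - x - 3) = (x - 5)*(x + 3)*(x^2 - 1) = (x - 5)*(x - 1)*(x + 3)*(x + 1)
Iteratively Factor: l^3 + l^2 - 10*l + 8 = (l - 2)*(l^2 + 3*l - 4) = (l - 2)*(l + 4)*(l - 1)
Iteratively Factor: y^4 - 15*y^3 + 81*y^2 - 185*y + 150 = (y - 2)*(y^3 - 13*y^2 + 55*y - 75) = (y - 5)*(y - 2)*(y^2 - 8*y + 15) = (y - 5)*(y - 3)*(y - 2)*(y - 5)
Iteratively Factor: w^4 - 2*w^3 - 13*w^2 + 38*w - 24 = (w - 1)*(w^3 - w^2 - 14*w + 24) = (w - 3)*(w - 1)*(w^2 + 2*w - 8) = (w - 3)*(w - 1)*(w + 4)*(w - 2)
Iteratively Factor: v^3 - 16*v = (v - 4)*(v^2 + 4*v) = v*(v - 4)*(v + 4)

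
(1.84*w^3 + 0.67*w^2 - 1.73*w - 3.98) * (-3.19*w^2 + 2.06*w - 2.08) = -5.8696*w^5 + 1.6531*w^4 + 3.0717*w^3 + 7.7388*w^2 - 4.6004*w + 8.2784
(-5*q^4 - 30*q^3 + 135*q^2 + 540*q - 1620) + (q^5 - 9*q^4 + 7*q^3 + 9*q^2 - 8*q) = q^5 - 14*q^4 - 23*q^3 + 144*q^2 + 532*q - 1620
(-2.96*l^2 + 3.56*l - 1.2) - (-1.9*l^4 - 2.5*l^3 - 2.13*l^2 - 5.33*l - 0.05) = 1.9*l^4 + 2.5*l^3 - 0.83*l^2 + 8.89*l - 1.15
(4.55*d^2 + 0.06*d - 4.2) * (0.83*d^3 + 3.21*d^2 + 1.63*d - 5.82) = 3.7765*d^5 + 14.6553*d^4 + 4.1231*d^3 - 39.8652*d^2 - 7.1952*d + 24.444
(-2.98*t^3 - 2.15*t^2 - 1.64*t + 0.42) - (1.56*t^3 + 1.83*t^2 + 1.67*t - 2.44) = -4.54*t^3 - 3.98*t^2 - 3.31*t + 2.86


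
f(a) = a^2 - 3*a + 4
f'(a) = 2*a - 3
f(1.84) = 1.87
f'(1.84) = 0.68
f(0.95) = 2.05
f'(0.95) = -1.10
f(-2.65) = 18.97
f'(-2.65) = -8.30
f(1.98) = 1.98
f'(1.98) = 0.96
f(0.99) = 2.01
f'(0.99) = -1.02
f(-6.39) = 64.00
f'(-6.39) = -15.78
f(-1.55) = 11.05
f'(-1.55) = -6.10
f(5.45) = 17.35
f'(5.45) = 7.90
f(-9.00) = 112.00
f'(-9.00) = -21.00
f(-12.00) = 184.00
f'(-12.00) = -27.00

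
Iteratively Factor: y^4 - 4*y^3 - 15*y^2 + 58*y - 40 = (y - 2)*(y^3 - 2*y^2 - 19*y + 20) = (y - 5)*(y - 2)*(y^2 + 3*y - 4) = (y - 5)*(y - 2)*(y + 4)*(y - 1)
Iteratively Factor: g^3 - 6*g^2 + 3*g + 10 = (g + 1)*(g^2 - 7*g + 10) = (g - 2)*(g + 1)*(g - 5)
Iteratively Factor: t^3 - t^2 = (t - 1)*(t^2) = t*(t - 1)*(t)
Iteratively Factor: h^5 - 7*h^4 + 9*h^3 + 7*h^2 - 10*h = (h - 5)*(h^4 - 2*h^3 - h^2 + 2*h) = (h - 5)*(h - 1)*(h^3 - h^2 - 2*h) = h*(h - 5)*(h - 1)*(h^2 - h - 2) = h*(h - 5)*(h - 1)*(h + 1)*(h - 2)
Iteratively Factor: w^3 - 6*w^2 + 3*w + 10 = (w - 5)*(w^2 - w - 2) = (w - 5)*(w + 1)*(w - 2)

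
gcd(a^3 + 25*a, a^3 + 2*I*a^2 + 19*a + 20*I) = a + 5*I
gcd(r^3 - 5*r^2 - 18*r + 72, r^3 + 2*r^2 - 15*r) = r - 3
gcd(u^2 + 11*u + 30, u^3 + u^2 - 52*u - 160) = u + 5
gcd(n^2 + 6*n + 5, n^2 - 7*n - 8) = n + 1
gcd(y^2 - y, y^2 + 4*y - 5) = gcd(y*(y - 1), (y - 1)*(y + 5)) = y - 1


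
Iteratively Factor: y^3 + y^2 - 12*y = (y + 4)*(y^2 - 3*y) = (y - 3)*(y + 4)*(y)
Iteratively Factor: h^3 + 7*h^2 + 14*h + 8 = (h + 2)*(h^2 + 5*h + 4) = (h + 1)*(h + 2)*(h + 4)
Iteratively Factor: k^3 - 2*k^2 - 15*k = (k - 5)*(k^2 + 3*k) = k*(k - 5)*(k + 3)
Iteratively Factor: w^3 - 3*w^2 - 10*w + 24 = (w - 2)*(w^2 - w - 12) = (w - 2)*(w + 3)*(w - 4)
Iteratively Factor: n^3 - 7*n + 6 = (n - 1)*(n^2 + n - 6) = (n - 2)*(n - 1)*(n + 3)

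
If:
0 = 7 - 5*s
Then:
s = 7/5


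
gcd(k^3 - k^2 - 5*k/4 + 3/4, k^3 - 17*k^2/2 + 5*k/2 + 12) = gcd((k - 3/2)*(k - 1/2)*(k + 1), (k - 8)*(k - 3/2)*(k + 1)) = k^2 - k/2 - 3/2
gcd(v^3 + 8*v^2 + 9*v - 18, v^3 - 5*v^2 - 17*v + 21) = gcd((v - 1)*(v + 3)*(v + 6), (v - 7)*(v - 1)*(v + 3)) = v^2 + 2*v - 3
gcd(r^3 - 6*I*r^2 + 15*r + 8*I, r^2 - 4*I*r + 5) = r + I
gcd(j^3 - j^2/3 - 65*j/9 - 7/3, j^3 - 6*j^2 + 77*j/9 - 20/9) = 1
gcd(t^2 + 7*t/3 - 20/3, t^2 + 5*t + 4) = t + 4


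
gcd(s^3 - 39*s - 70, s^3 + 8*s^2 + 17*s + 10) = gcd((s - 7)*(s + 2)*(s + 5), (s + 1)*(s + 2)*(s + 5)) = s^2 + 7*s + 10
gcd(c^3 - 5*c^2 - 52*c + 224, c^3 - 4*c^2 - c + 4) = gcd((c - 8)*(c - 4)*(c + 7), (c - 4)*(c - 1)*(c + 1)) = c - 4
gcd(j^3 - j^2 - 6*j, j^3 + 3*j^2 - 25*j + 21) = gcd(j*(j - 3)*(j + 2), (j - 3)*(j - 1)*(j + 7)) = j - 3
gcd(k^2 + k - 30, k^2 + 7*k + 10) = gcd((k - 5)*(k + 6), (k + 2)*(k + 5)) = 1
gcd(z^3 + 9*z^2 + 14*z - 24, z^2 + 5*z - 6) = z^2 + 5*z - 6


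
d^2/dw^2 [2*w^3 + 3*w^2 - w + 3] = 12*w + 6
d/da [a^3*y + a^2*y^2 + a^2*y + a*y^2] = y*(3*a^2 + 2*a*y + 2*a + y)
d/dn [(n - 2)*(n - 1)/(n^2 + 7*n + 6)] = 2*(5*n^2 + 4*n - 16)/(n^4 + 14*n^3 + 61*n^2 + 84*n + 36)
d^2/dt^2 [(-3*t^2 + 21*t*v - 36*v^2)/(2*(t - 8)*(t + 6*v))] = 3*(-(t - 8)^2*(t + 6*v)^2 + (t - 8)^2*(t + 6*v)*(2*t - 7*v) + (t - 8)^2*(-t^2 + 7*t*v - 12*v^2) + (t - 8)*(t + 6*v)^2*(2*t - 7*v) + (t - 8)*(t + 6*v)*(-t^2 + 7*t*v - 12*v^2) + (t + 6*v)^2*(-t^2 + 7*t*v - 12*v^2))/((t - 8)^3*(t + 6*v)^3)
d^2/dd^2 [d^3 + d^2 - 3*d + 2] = 6*d + 2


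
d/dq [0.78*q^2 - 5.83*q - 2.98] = 1.56*q - 5.83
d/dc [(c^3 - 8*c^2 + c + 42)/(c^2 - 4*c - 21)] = (c^2 + 6*c + 3)/(c^2 + 6*c + 9)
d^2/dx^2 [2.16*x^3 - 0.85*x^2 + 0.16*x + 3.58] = 12.96*x - 1.7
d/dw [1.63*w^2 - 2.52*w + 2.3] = 3.26*w - 2.52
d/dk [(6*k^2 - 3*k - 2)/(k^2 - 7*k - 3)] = (-39*k^2 - 32*k - 5)/(k^4 - 14*k^3 + 43*k^2 + 42*k + 9)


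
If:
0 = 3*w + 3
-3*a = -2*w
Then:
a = -2/3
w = -1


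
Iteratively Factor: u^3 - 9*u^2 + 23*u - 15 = (u - 3)*(u^2 - 6*u + 5) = (u - 5)*(u - 3)*(u - 1)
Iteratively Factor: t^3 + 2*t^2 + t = (t + 1)*(t^2 + t) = t*(t + 1)*(t + 1)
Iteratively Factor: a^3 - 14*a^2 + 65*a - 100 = (a - 5)*(a^2 - 9*a + 20) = (a - 5)*(a - 4)*(a - 5)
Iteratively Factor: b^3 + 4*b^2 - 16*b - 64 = (b - 4)*(b^2 + 8*b + 16) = (b - 4)*(b + 4)*(b + 4)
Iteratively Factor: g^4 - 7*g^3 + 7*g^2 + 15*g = (g)*(g^3 - 7*g^2 + 7*g + 15) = g*(g - 5)*(g^2 - 2*g - 3) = g*(g - 5)*(g - 3)*(g + 1)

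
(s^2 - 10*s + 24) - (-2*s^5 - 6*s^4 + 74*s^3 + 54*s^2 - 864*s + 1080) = 2*s^5 + 6*s^4 - 74*s^3 - 53*s^2 + 854*s - 1056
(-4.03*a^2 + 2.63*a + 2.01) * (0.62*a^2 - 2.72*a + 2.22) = -2.4986*a^4 + 12.5922*a^3 - 14.854*a^2 + 0.3714*a + 4.4622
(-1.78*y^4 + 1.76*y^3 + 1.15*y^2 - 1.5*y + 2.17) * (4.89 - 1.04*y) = 1.8512*y^5 - 10.5346*y^4 + 7.4104*y^3 + 7.1835*y^2 - 9.5918*y + 10.6113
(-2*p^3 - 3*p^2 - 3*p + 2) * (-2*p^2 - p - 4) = 4*p^5 + 8*p^4 + 17*p^3 + 11*p^2 + 10*p - 8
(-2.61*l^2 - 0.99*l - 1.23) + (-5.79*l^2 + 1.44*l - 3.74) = -8.4*l^2 + 0.45*l - 4.97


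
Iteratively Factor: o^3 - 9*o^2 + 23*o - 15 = (o - 5)*(o^2 - 4*o + 3) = (o - 5)*(o - 3)*(o - 1)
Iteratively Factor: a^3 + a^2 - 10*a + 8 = (a - 1)*(a^2 + 2*a - 8) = (a - 1)*(a + 4)*(a - 2)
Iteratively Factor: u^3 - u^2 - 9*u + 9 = (u - 1)*(u^2 - 9) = (u - 1)*(u + 3)*(u - 3)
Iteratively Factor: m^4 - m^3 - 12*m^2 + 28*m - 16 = (m + 4)*(m^3 - 5*m^2 + 8*m - 4) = (m - 2)*(m + 4)*(m^2 - 3*m + 2) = (m - 2)^2*(m + 4)*(m - 1)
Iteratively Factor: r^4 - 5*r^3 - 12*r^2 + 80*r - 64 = (r - 4)*(r^3 - r^2 - 16*r + 16) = (r - 4)*(r - 1)*(r^2 - 16) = (r - 4)^2*(r - 1)*(r + 4)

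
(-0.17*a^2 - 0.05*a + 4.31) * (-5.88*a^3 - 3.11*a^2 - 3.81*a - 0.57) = 0.9996*a^5 + 0.8227*a^4 - 24.5396*a^3 - 13.1167*a^2 - 16.3926*a - 2.4567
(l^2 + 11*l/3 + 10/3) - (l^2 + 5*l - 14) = 52/3 - 4*l/3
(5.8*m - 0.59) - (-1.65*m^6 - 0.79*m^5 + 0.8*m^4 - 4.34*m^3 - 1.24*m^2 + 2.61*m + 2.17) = 1.65*m^6 + 0.79*m^5 - 0.8*m^4 + 4.34*m^3 + 1.24*m^2 + 3.19*m - 2.76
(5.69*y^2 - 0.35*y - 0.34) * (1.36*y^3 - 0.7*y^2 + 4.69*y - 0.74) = 7.7384*y^5 - 4.459*y^4 + 26.4687*y^3 - 5.6141*y^2 - 1.3356*y + 0.2516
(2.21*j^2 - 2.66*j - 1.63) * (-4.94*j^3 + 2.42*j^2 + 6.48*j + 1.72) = -10.9174*j^5 + 18.4886*j^4 + 15.9358*j^3 - 17.3802*j^2 - 15.1376*j - 2.8036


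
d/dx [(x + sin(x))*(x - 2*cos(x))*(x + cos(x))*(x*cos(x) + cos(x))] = -(x + 1)*(x + sin(x))*(x - 2*cos(x))*(sin(x) - 1)*cos(x) + (x + 1)*(x + sin(x))*(x + cos(x))*(2*sin(x) + 1)*cos(x) + (x + 1)*(x - 2*cos(x))*(x + cos(x))*(cos(x) + 1)*cos(x) - (x + sin(x))*(x - 2*cos(x))*(x + cos(x))*(x*sin(x) - sqrt(2)*cos(x + pi/4))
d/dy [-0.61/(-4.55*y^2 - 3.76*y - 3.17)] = (-5.551*y - 2.2936)/(4.55*y^2 + 3.76*y + 3.17)^2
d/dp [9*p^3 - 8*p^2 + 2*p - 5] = 27*p^2 - 16*p + 2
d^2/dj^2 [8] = 0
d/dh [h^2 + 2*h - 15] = 2*h + 2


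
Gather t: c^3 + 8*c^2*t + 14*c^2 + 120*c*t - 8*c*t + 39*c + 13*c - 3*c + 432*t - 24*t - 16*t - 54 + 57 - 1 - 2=c^3 + 14*c^2 + 49*c + t*(8*c^2 + 112*c + 392)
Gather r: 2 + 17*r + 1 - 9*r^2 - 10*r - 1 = -9*r^2 + 7*r + 2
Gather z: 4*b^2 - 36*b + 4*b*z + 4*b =4*b^2 + 4*b*z - 32*b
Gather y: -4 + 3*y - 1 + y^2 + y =y^2 + 4*y - 5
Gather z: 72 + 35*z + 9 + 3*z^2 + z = 3*z^2 + 36*z + 81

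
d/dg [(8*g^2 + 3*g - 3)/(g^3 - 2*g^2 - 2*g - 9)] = (-8*g^4 - 6*g^3 - g^2 - 156*g - 33)/(g^6 - 4*g^5 - 10*g^3 + 40*g^2 + 36*g + 81)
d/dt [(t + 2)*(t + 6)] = 2*t + 8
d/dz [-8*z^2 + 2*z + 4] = 2 - 16*z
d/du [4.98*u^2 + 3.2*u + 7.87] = 9.96*u + 3.2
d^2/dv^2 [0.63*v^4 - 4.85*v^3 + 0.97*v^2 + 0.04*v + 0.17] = 7.56*v^2 - 29.1*v + 1.94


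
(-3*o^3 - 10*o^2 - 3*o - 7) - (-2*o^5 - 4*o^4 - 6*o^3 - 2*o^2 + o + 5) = 2*o^5 + 4*o^4 + 3*o^3 - 8*o^2 - 4*o - 12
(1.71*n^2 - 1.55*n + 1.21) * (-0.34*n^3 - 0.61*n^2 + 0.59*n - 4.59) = -0.5814*n^5 - 0.5161*n^4 + 1.543*n^3 - 9.5015*n^2 + 7.8284*n - 5.5539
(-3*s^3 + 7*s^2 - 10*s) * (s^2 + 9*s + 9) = -3*s^5 - 20*s^4 + 26*s^3 - 27*s^2 - 90*s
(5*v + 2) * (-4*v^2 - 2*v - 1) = -20*v^3 - 18*v^2 - 9*v - 2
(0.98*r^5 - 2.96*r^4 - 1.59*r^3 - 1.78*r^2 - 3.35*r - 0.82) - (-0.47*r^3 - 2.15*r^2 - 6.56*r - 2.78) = 0.98*r^5 - 2.96*r^4 - 1.12*r^3 + 0.37*r^2 + 3.21*r + 1.96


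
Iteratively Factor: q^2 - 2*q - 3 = (q - 3)*(q + 1)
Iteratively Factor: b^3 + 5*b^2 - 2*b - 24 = (b + 3)*(b^2 + 2*b - 8) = (b - 2)*(b + 3)*(b + 4)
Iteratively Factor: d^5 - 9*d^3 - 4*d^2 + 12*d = (d + 2)*(d^4 - 2*d^3 - 5*d^2 + 6*d) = (d - 1)*(d + 2)*(d^3 - d^2 - 6*d) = (d - 3)*(d - 1)*(d + 2)*(d^2 + 2*d) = (d - 3)*(d - 1)*(d + 2)^2*(d)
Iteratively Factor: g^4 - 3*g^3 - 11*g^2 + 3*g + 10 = (g - 5)*(g^3 + 2*g^2 - g - 2) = (g - 5)*(g - 1)*(g^2 + 3*g + 2) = (g - 5)*(g - 1)*(g + 1)*(g + 2)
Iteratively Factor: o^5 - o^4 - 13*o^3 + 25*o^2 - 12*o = (o - 1)*(o^4 - 13*o^2 + 12*o) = o*(o - 1)*(o^3 - 13*o + 12) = o*(o - 1)*(o + 4)*(o^2 - 4*o + 3) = o*(o - 1)^2*(o + 4)*(o - 3)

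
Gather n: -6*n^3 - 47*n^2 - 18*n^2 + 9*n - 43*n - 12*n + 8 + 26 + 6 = -6*n^3 - 65*n^2 - 46*n + 40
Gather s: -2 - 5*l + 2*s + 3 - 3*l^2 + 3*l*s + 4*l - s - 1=-3*l^2 - l + s*(3*l + 1)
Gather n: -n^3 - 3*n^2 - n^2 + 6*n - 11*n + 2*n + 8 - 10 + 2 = -n^3 - 4*n^2 - 3*n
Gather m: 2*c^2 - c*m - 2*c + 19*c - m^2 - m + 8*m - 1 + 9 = 2*c^2 + 17*c - m^2 + m*(7 - c) + 8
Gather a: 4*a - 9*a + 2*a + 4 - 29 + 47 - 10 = 12 - 3*a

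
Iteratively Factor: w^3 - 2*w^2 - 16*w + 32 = (w + 4)*(w^2 - 6*w + 8) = (w - 2)*(w + 4)*(w - 4)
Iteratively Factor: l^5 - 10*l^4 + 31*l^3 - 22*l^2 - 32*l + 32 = (l - 2)*(l^4 - 8*l^3 + 15*l^2 + 8*l - 16) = (l - 4)*(l - 2)*(l^3 - 4*l^2 - l + 4) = (l - 4)*(l - 2)*(l + 1)*(l^2 - 5*l + 4) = (l - 4)*(l - 2)*(l - 1)*(l + 1)*(l - 4)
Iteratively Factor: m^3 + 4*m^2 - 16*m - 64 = (m + 4)*(m^2 - 16) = (m - 4)*(m + 4)*(m + 4)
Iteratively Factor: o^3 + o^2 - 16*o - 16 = (o + 4)*(o^2 - 3*o - 4) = (o - 4)*(o + 4)*(o + 1)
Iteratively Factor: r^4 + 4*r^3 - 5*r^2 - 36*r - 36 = (r - 3)*(r^3 + 7*r^2 + 16*r + 12) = (r - 3)*(r + 2)*(r^2 + 5*r + 6) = (r - 3)*(r + 2)^2*(r + 3)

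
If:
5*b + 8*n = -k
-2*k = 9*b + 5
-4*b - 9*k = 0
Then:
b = -45/73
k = 20/73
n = 205/584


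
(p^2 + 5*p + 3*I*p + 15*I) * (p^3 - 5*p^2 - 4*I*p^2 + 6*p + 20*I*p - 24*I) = p^5 - I*p^4 - 7*p^3 + 30*p^2 + 19*I*p^2 - 228*p - 30*I*p + 360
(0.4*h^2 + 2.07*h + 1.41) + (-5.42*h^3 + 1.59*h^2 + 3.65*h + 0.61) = -5.42*h^3 + 1.99*h^2 + 5.72*h + 2.02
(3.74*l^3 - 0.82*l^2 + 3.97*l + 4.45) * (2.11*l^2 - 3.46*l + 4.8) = 7.8914*l^5 - 14.6706*l^4 + 29.1659*l^3 - 8.2827*l^2 + 3.659*l + 21.36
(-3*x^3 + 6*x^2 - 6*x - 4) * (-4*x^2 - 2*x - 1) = 12*x^5 - 18*x^4 + 15*x^3 + 22*x^2 + 14*x + 4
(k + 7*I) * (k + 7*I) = k^2 + 14*I*k - 49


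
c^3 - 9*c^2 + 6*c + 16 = (c - 8)*(c - 2)*(c + 1)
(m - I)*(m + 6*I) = m^2 + 5*I*m + 6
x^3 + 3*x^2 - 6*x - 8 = (x - 2)*(x + 1)*(x + 4)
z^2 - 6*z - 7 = (z - 7)*(z + 1)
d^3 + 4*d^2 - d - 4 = (d - 1)*(d + 1)*(d + 4)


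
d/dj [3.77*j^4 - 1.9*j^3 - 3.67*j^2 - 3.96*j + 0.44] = 15.08*j^3 - 5.7*j^2 - 7.34*j - 3.96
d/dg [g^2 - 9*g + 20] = 2*g - 9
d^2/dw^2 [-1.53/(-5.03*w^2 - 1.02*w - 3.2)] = (-77.420754*w^2 - 15.699636*w + 1.53*(10.06*w + 1.02)*(20.12*w + 2.04) - 49.25376)/(5.03*w^2 + 1.02*w + 3.2)^3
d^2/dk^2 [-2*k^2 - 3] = -4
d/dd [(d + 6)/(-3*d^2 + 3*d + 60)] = (-d^2 + d + (d + 6)*(2*d - 1) + 20)/(3*(-d^2 + d + 20)^2)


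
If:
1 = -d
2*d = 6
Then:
No Solution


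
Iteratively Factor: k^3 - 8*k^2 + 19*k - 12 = (k - 4)*(k^2 - 4*k + 3) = (k - 4)*(k - 1)*(k - 3)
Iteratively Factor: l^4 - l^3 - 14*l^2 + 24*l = (l - 3)*(l^3 + 2*l^2 - 8*l) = (l - 3)*(l - 2)*(l^2 + 4*l) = (l - 3)*(l - 2)*(l + 4)*(l)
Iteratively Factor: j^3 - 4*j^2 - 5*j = (j + 1)*(j^2 - 5*j) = j*(j + 1)*(j - 5)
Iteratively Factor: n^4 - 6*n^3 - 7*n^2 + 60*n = (n - 5)*(n^3 - n^2 - 12*n) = (n - 5)*(n + 3)*(n^2 - 4*n) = n*(n - 5)*(n + 3)*(n - 4)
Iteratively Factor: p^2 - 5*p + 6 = (p - 3)*(p - 2)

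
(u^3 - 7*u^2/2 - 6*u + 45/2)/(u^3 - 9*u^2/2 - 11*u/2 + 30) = (u - 3)/(u - 4)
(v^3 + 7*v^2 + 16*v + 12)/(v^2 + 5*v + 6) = v + 2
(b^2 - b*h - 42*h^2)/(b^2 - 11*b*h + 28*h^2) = (b + 6*h)/(b - 4*h)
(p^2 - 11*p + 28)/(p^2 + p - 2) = (p^2 - 11*p + 28)/(p^2 + p - 2)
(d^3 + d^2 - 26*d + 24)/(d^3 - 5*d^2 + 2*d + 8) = (d^2 + 5*d - 6)/(d^2 - d - 2)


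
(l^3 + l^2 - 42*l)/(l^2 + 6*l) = (l^2 + l - 42)/(l + 6)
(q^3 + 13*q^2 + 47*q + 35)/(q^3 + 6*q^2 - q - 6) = (q^2 + 12*q + 35)/(q^2 + 5*q - 6)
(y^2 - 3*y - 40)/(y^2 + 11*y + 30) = (y - 8)/(y + 6)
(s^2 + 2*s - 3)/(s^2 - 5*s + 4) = (s + 3)/(s - 4)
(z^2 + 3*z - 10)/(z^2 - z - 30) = (z - 2)/(z - 6)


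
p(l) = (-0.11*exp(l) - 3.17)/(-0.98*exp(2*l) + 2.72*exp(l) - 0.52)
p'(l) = (-0.11*exp(l) - 3.17)*(1.96*exp(2*l) - 2.72*exp(l))/(-0.98*exp(2*l) + 2.72*exp(l) - 0.52)^2 - 0.11*exp(l)/(-0.98*exp(2*l) + 2.72*exp(l) - 0.52)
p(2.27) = 0.06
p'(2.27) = -0.14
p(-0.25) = -3.24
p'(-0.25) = 2.92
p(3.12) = 0.01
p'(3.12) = -0.02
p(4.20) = 0.00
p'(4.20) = -0.00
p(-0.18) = -3.05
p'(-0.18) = 2.50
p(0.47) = -2.53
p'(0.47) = -1.40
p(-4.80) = 6.37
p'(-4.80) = 0.29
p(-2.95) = 8.35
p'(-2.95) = 3.02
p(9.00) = 0.00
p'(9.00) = 0.00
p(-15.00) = 6.10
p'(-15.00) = 0.00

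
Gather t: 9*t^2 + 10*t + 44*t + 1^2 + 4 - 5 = 9*t^2 + 54*t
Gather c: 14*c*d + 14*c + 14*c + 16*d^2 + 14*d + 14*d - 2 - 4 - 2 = c*(14*d + 28) + 16*d^2 + 28*d - 8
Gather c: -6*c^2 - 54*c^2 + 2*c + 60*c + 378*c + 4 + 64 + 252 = -60*c^2 + 440*c + 320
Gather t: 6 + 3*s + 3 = 3*s + 9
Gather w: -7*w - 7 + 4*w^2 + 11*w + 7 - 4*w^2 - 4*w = 0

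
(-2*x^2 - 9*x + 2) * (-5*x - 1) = 10*x^3 + 47*x^2 - x - 2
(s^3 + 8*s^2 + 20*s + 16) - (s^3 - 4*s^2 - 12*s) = 12*s^2 + 32*s + 16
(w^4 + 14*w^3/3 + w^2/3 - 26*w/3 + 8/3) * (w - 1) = w^5 + 11*w^4/3 - 13*w^3/3 - 9*w^2 + 34*w/3 - 8/3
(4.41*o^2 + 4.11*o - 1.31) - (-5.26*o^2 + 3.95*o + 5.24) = 9.67*o^2 + 0.16*o - 6.55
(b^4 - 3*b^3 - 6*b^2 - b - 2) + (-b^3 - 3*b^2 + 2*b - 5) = b^4 - 4*b^3 - 9*b^2 + b - 7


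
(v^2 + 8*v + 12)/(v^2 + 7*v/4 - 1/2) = 4*(v + 6)/(4*v - 1)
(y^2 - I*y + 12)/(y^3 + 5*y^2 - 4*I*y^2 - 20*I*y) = (y + 3*I)/(y*(y + 5))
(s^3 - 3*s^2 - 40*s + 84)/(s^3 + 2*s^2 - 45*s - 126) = (s - 2)/(s + 3)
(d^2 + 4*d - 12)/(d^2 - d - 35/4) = 4*(-d^2 - 4*d + 12)/(-4*d^2 + 4*d + 35)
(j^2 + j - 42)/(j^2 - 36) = (j + 7)/(j + 6)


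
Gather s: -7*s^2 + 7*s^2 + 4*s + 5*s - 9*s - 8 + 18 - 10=0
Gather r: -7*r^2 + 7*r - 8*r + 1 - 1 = -7*r^2 - r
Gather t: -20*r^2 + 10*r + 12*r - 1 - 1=-20*r^2 + 22*r - 2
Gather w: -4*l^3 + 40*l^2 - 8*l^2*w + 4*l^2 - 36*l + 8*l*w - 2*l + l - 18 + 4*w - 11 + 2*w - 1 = -4*l^3 + 44*l^2 - 37*l + w*(-8*l^2 + 8*l + 6) - 30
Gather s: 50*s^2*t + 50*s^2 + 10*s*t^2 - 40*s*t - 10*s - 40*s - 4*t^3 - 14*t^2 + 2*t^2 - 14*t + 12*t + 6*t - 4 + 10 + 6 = s^2*(50*t + 50) + s*(10*t^2 - 40*t - 50) - 4*t^3 - 12*t^2 + 4*t + 12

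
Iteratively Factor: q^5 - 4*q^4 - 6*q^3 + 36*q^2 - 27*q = (q)*(q^4 - 4*q^3 - 6*q^2 + 36*q - 27) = q*(q + 3)*(q^3 - 7*q^2 + 15*q - 9) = q*(q - 1)*(q + 3)*(q^2 - 6*q + 9) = q*(q - 3)*(q - 1)*(q + 3)*(q - 3)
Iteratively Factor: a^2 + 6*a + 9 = (a + 3)*(a + 3)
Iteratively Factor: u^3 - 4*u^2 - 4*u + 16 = (u - 4)*(u^2 - 4) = (u - 4)*(u - 2)*(u + 2)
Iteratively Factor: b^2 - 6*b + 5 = (b - 1)*(b - 5)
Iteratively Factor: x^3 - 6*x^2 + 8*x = (x)*(x^2 - 6*x + 8) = x*(x - 2)*(x - 4)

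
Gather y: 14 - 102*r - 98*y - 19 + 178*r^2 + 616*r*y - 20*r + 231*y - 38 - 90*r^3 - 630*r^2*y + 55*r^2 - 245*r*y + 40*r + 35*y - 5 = -90*r^3 + 233*r^2 - 82*r + y*(-630*r^2 + 371*r + 168) - 48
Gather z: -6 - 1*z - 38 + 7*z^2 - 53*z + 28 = 7*z^2 - 54*z - 16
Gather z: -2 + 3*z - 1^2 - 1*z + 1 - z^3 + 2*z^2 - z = -z^3 + 2*z^2 + z - 2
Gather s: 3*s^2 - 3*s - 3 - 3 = 3*s^2 - 3*s - 6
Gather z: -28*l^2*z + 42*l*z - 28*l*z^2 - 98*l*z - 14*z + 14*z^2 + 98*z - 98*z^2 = z^2*(-28*l - 84) + z*(-28*l^2 - 56*l + 84)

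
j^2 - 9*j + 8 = (j - 8)*(j - 1)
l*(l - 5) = l^2 - 5*l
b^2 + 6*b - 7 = (b - 1)*(b + 7)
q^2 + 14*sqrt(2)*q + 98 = (q + 7*sqrt(2))^2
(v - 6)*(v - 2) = v^2 - 8*v + 12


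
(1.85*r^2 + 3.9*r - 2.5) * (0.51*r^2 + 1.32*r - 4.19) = 0.9435*r^4 + 4.431*r^3 - 3.8785*r^2 - 19.641*r + 10.475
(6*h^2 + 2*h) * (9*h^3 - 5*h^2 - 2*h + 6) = 54*h^5 - 12*h^4 - 22*h^3 + 32*h^2 + 12*h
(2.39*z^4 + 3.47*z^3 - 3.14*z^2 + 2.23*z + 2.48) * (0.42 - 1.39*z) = -3.3221*z^5 - 3.8195*z^4 + 5.822*z^3 - 4.4185*z^2 - 2.5106*z + 1.0416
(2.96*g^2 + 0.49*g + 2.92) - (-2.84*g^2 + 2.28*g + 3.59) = 5.8*g^2 - 1.79*g - 0.67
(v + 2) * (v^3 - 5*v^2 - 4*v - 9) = v^4 - 3*v^3 - 14*v^2 - 17*v - 18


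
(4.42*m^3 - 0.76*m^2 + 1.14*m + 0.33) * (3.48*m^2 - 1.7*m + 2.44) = 15.3816*m^5 - 10.1588*m^4 + 16.044*m^3 - 2.644*m^2 + 2.2206*m + 0.8052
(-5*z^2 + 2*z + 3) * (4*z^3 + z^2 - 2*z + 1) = -20*z^5 + 3*z^4 + 24*z^3 - 6*z^2 - 4*z + 3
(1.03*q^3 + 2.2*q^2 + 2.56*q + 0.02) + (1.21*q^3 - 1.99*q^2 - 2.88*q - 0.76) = 2.24*q^3 + 0.21*q^2 - 0.32*q - 0.74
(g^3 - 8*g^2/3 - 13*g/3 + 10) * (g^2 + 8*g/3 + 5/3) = g^5 - 88*g^3/9 - 6*g^2 + 175*g/9 + 50/3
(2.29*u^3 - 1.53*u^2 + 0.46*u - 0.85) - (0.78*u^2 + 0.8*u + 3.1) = 2.29*u^3 - 2.31*u^2 - 0.34*u - 3.95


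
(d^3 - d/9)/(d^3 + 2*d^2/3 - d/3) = (d + 1/3)/(d + 1)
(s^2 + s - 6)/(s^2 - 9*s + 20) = (s^2 + s - 6)/(s^2 - 9*s + 20)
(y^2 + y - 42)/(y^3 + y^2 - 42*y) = 1/y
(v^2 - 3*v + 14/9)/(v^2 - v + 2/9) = (3*v - 7)/(3*v - 1)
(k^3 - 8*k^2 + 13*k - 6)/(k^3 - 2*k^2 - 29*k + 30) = (k - 1)/(k + 5)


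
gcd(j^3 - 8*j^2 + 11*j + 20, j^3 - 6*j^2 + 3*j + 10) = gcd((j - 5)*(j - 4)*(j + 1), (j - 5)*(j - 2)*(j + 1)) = j^2 - 4*j - 5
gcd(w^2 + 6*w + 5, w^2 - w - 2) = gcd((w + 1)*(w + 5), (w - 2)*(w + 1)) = w + 1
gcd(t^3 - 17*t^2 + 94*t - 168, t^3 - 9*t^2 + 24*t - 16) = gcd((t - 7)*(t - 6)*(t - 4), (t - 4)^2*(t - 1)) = t - 4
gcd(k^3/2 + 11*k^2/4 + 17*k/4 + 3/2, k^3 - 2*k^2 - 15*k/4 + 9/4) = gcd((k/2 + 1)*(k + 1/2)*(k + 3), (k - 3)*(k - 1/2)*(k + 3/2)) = 1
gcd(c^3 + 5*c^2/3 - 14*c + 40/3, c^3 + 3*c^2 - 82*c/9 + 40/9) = c^2 + 11*c/3 - 20/3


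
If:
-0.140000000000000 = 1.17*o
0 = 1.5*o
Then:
No Solution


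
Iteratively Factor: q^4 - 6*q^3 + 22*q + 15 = (q + 1)*(q^3 - 7*q^2 + 7*q + 15) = (q - 5)*(q + 1)*(q^2 - 2*q - 3) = (q - 5)*(q - 3)*(q + 1)*(q + 1)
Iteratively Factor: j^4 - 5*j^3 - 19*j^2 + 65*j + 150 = (j + 3)*(j^3 - 8*j^2 + 5*j + 50) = (j + 2)*(j + 3)*(j^2 - 10*j + 25) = (j - 5)*(j + 2)*(j + 3)*(j - 5)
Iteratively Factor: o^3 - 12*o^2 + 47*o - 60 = (o - 3)*(o^2 - 9*o + 20) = (o - 4)*(o - 3)*(o - 5)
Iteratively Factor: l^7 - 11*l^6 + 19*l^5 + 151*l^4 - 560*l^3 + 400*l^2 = (l - 5)*(l^6 - 6*l^5 - 11*l^4 + 96*l^3 - 80*l^2) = (l - 5)*(l + 4)*(l^5 - 10*l^4 + 29*l^3 - 20*l^2) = (l - 5)*(l - 4)*(l + 4)*(l^4 - 6*l^3 + 5*l^2) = (l - 5)*(l - 4)*(l - 1)*(l + 4)*(l^3 - 5*l^2) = (l - 5)^2*(l - 4)*(l - 1)*(l + 4)*(l^2) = l*(l - 5)^2*(l - 4)*(l - 1)*(l + 4)*(l)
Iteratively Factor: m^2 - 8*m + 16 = (m - 4)*(m - 4)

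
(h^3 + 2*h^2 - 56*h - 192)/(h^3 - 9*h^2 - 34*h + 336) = (h + 4)/(h - 7)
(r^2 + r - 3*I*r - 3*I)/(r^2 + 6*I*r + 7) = (r^2 + r - 3*I*r - 3*I)/(r^2 + 6*I*r + 7)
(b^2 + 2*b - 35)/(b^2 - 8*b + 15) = (b + 7)/(b - 3)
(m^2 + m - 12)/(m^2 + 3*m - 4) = (m - 3)/(m - 1)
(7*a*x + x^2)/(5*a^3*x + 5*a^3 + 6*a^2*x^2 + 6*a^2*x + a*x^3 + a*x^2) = x*(7*a + x)/(a*(5*a^2*x + 5*a^2 + 6*a*x^2 + 6*a*x + x^3 + x^2))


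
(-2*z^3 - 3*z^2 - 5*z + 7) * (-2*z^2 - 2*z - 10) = 4*z^5 + 10*z^4 + 36*z^3 + 26*z^2 + 36*z - 70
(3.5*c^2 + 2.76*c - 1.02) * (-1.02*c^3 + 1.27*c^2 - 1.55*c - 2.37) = -3.57*c^5 + 1.6298*c^4 - 0.8794*c^3 - 13.8684*c^2 - 4.9602*c + 2.4174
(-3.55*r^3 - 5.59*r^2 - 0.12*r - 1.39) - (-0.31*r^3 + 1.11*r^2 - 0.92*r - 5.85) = -3.24*r^3 - 6.7*r^2 + 0.8*r + 4.46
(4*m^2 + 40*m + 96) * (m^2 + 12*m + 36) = 4*m^4 + 88*m^3 + 720*m^2 + 2592*m + 3456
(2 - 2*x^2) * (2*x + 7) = -4*x^3 - 14*x^2 + 4*x + 14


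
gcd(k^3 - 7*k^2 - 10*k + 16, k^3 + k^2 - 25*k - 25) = 1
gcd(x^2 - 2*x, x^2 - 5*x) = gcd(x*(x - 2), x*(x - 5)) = x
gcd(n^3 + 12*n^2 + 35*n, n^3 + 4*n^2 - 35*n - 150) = n + 5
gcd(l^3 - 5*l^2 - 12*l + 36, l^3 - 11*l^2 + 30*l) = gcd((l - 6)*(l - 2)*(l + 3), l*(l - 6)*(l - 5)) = l - 6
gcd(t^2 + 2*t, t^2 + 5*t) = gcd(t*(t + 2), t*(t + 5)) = t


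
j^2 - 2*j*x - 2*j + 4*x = (j - 2)*(j - 2*x)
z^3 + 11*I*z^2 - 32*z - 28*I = (z + 2*I)^2*(z + 7*I)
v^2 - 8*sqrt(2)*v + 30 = (v - 5*sqrt(2))*(v - 3*sqrt(2))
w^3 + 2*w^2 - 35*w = w*(w - 5)*(w + 7)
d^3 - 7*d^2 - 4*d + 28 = (d - 7)*(d - 2)*(d + 2)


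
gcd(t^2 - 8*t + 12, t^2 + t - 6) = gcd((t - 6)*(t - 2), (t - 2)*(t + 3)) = t - 2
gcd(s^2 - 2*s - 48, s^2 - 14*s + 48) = s - 8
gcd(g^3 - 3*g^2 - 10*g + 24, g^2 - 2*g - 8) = g - 4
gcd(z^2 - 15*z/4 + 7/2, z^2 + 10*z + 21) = 1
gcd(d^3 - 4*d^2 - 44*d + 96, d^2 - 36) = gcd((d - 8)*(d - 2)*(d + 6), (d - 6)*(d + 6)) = d + 6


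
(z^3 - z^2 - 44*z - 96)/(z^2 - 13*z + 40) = (z^2 + 7*z + 12)/(z - 5)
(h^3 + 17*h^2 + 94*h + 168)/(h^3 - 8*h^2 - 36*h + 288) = (h^2 + 11*h + 28)/(h^2 - 14*h + 48)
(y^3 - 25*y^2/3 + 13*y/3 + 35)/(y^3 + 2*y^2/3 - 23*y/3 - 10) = (y - 7)/(y + 2)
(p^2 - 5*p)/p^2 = (p - 5)/p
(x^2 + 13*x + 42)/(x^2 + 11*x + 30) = (x + 7)/(x + 5)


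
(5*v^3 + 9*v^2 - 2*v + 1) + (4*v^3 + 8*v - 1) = 9*v^3 + 9*v^2 + 6*v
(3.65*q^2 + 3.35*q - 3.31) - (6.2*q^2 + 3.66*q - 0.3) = -2.55*q^2 - 0.31*q - 3.01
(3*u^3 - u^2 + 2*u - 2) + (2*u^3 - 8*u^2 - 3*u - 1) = 5*u^3 - 9*u^2 - u - 3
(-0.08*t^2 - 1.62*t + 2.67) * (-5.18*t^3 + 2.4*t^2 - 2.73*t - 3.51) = 0.4144*t^5 + 8.1996*t^4 - 17.5002*t^3 + 11.1114*t^2 - 1.6029*t - 9.3717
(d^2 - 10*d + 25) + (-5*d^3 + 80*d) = -5*d^3 + d^2 + 70*d + 25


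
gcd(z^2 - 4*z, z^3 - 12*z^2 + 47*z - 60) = z - 4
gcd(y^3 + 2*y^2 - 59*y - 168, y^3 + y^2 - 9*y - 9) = y + 3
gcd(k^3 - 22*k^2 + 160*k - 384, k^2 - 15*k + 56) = k - 8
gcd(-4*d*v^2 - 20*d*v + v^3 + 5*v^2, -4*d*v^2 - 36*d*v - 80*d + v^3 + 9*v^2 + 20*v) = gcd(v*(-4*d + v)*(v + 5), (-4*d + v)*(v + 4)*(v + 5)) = -4*d*v - 20*d + v^2 + 5*v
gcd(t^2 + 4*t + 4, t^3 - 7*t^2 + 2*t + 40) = t + 2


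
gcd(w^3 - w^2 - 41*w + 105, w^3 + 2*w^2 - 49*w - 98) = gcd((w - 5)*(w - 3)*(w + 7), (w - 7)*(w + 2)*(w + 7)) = w + 7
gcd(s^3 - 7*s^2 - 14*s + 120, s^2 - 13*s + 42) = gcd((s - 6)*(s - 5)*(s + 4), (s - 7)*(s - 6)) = s - 6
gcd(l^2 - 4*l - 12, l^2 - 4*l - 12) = l^2 - 4*l - 12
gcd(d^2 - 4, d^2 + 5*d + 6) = d + 2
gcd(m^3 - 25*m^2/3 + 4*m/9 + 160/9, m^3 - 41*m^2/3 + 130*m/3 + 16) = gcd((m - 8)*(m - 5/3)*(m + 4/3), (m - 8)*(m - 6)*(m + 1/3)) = m - 8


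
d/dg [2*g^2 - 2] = 4*g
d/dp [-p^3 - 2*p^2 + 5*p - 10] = -3*p^2 - 4*p + 5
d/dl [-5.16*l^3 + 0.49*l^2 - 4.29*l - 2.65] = -15.48*l^2 + 0.98*l - 4.29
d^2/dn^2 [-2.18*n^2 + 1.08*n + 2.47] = -4.36000000000000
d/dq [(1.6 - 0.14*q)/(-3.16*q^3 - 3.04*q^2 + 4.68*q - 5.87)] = (-0.8848*q^3 + 14.7424*q^2 + 9.728*q - 6.6662)/(9.9856*q^6 + 19.2128*q^5 - 20.336*q^4 + 8.64400000000001*q^3 + 57.592*q^2 - 54.9432*q + 34.4569)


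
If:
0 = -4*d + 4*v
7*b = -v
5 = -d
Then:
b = 5/7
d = -5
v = -5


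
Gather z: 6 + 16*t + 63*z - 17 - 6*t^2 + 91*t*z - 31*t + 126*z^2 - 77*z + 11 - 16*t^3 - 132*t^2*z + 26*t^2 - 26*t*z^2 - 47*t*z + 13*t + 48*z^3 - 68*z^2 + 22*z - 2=-16*t^3 + 20*t^2 - 2*t + 48*z^3 + z^2*(58 - 26*t) + z*(-132*t^2 + 44*t + 8) - 2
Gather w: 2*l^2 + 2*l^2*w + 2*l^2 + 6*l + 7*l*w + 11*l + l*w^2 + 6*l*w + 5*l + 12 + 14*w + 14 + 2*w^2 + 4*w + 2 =4*l^2 + 22*l + w^2*(l + 2) + w*(2*l^2 + 13*l + 18) + 28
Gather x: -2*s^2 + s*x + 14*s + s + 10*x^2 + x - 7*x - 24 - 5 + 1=-2*s^2 + 15*s + 10*x^2 + x*(s - 6) - 28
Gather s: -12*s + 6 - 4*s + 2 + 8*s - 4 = 4 - 8*s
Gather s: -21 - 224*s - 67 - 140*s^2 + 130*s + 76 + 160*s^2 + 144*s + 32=20*s^2 + 50*s + 20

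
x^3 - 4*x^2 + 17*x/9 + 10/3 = (x - 3)*(x - 5/3)*(x + 2/3)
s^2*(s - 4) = s^3 - 4*s^2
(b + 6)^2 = b^2 + 12*b + 36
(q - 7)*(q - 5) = q^2 - 12*q + 35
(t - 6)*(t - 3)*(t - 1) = t^3 - 10*t^2 + 27*t - 18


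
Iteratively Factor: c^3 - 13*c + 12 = (c + 4)*(c^2 - 4*c + 3) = (c - 1)*(c + 4)*(c - 3)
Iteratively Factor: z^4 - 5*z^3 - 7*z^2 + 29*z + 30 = (z - 5)*(z^3 - 7*z - 6) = (z - 5)*(z + 1)*(z^2 - z - 6) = (z - 5)*(z - 3)*(z + 1)*(z + 2)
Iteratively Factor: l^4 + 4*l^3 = (l + 4)*(l^3) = l*(l + 4)*(l^2) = l^2*(l + 4)*(l)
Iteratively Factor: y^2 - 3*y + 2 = (y - 1)*(y - 2)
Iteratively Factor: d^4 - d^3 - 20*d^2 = (d - 5)*(d^3 + 4*d^2) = d*(d - 5)*(d^2 + 4*d) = d*(d - 5)*(d + 4)*(d)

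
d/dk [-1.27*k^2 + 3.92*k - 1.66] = 3.92 - 2.54*k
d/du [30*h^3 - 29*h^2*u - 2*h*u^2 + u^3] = -29*h^2 - 4*h*u + 3*u^2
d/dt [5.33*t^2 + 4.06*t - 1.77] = 10.66*t + 4.06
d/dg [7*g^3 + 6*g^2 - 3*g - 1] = 21*g^2 + 12*g - 3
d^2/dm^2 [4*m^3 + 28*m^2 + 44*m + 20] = 24*m + 56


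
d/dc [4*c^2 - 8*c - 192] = 8*c - 8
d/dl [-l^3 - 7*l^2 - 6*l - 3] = -3*l^2 - 14*l - 6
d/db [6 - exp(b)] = -exp(b)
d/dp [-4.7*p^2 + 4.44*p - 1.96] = 4.44 - 9.4*p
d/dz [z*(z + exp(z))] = z*(exp(z) + 1) + z + exp(z)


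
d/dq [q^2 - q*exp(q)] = -q*exp(q) + 2*q - exp(q)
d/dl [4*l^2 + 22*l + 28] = 8*l + 22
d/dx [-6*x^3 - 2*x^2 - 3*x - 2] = -18*x^2 - 4*x - 3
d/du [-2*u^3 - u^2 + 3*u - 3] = -6*u^2 - 2*u + 3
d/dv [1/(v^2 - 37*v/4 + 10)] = 4*(37 - 8*v)/(4*v^2 - 37*v + 40)^2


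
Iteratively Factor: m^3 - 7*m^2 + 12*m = (m)*(m^2 - 7*m + 12) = m*(m - 3)*(m - 4)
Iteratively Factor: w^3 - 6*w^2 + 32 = (w - 4)*(w^2 - 2*w - 8) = (w - 4)^2*(w + 2)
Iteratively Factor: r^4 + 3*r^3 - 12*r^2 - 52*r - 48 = (r + 2)*(r^3 + r^2 - 14*r - 24) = (r + 2)*(r + 3)*(r^2 - 2*r - 8) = (r + 2)^2*(r + 3)*(r - 4)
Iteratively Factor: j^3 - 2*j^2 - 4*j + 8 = (j - 2)*(j^2 - 4) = (j - 2)*(j + 2)*(j - 2)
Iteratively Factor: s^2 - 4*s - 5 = (s + 1)*(s - 5)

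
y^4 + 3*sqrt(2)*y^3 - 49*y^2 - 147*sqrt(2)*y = y*(y - 7)*(y + 7)*(y + 3*sqrt(2))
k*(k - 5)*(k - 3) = k^3 - 8*k^2 + 15*k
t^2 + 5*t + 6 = (t + 2)*(t + 3)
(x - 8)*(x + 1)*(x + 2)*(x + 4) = x^4 - x^3 - 42*x^2 - 104*x - 64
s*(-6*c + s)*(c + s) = -6*c^2*s - 5*c*s^2 + s^3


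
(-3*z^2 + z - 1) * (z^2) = -3*z^4 + z^3 - z^2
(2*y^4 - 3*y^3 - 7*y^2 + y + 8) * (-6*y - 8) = -12*y^5 + 2*y^4 + 66*y^3 + 50*y^2 - 56*y - 64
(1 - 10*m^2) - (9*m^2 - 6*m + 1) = -19*m^2 + 6*m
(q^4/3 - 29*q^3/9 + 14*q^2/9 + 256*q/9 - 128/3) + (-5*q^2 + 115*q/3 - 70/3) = q^4/3 - 29*q^3/9 - 31*q^2/9 + 601*q/9 - 66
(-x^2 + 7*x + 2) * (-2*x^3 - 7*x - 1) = 2*x^5 - 14*x^4 + 3*x^3 - 48*x^2 - 21*x - 2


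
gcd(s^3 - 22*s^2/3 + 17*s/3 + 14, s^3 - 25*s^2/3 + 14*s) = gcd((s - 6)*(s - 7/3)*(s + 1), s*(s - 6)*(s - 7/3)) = s^2 - 25*s/3 + 14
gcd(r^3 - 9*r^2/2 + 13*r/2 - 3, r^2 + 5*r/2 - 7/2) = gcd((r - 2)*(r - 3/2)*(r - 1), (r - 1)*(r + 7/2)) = r - 1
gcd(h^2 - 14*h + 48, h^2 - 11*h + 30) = h - 6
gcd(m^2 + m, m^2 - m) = m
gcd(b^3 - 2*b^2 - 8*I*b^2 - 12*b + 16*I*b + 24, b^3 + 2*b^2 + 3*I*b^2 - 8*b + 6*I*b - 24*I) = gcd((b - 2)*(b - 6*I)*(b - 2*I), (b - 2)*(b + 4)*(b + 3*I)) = b - 2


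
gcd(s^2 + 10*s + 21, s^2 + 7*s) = s + 7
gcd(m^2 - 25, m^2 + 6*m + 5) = m + 5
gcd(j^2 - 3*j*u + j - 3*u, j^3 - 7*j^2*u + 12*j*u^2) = -j + 3*u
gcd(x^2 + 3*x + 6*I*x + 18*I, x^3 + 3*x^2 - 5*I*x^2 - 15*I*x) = x + 3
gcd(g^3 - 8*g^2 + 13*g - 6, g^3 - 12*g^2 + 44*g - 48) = g - 6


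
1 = 1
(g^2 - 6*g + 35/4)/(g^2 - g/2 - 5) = (g - 7/2)/(g + 2)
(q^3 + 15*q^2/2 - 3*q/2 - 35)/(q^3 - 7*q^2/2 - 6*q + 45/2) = (q^2 + 5*q - 14)/(q^2 - 6*q + 9)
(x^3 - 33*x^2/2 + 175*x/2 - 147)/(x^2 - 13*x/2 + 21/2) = (x^2 - 13*x + 42)/(x - 3)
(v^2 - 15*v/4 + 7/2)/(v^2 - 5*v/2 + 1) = (4*v - 7)/(2*(2*v - 1))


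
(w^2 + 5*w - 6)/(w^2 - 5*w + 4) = (w + 6)/(w - 4)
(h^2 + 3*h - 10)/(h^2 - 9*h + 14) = (h + 5)/(h - 7)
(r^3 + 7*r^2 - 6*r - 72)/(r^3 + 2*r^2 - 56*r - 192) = (r - 3)/(r - 8)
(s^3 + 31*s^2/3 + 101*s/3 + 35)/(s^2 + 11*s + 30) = (s^2 + 16*s/3 + 7)/(s + 6)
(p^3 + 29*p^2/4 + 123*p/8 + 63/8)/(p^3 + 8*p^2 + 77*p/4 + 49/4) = (4*p^2 + 15*p + 9)/(2*(2*p^2 + 9*p + 7))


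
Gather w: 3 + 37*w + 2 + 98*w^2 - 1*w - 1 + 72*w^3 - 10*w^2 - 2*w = 72*w^3 + 88*w^2 + 34*w + 4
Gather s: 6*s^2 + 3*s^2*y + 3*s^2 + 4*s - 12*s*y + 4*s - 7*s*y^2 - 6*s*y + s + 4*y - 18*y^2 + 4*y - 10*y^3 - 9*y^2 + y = s^2*(3*y + 9) + s*(-7*y^2 - 18*y + 9) - 10*y^3 - 27*y^2 + 9*y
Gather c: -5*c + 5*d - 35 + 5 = -5*c + 5*d - 30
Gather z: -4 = -4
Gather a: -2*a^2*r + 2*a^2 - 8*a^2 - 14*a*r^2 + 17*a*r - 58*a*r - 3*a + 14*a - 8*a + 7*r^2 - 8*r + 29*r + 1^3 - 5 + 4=a^2*(-2*r - 6) + a*(-14*r^2 - 41*r + 3) + 7*r^2 + 21*r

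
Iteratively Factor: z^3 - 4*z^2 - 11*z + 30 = (z + 3)*(z^2 - 7*z + 10) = (z - 5)*(z + 3)*(z - 2)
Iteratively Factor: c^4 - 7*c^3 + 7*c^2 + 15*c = (c - 5)*(c^3 - 2*c^2 - 3*c) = (c - 5)*(c - 3)*(c^2 + c) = c*(c - 5)*(c - 3)*(c + 1)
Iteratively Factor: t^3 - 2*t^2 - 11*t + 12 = (t + 3)*(t^2 - 5*t + 4) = (t - 4)*(t + 3)*(t - 1)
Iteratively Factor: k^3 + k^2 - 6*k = (k)*(k^2 + k - 6) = k*(k + 3)*(k - 2)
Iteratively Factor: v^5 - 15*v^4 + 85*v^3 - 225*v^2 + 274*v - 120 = (v - 5)*(v^4 - 10*v^3 + 35*v^2 - 50*v + 24) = (v - 5)*(v - 1)*(v^3 - 9*v^2 + 26*v - 24) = (v - 5)*(v - 2)*(v - 1)*(v^2 - 7*v + 12) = (v - 5)*(v - 3)*(v - 2)*(v - 1)*(v - 4)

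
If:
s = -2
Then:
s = -2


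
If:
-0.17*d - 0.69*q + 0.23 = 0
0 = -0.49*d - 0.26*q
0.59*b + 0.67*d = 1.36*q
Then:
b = 1.11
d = -0.20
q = 0.38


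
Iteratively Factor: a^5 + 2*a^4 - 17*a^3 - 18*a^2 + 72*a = (a + 4)*(a^4 - 2*a^3 - 9*a^2 + 18*a) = a*(a + 4)*(a^3 - 2*a^2 - 9*a + 18) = a*(a + 3)*(a + 4)*(a^2 - 5*a + 6) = a*(a - 2)*(a + 3)*(a + 4)*(a - 3)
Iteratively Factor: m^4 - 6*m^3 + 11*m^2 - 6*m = (m - 3)*(m^3 - 3*m^2 + 2*m) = (m - 3)*(m - 1)*(m^2 - 2*m) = m*(m - 3)*(m - 1)*(m - 2)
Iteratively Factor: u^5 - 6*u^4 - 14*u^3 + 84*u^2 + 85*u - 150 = (u - 1)*(u^4 - 5*u^3 - 19*u^2 + 65*u + 150) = (u - 5)*(u - 1)*(u^3 - 19*u - 30) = (u - 5)*(u - 1)*(u + 2)*(u^2 - 2*u - 15) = (u - 5)*(u - 1)*(u + 2)*(u + 3)*(u - 5)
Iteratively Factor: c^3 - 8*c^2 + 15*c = (c)*(c^2 - 8*c + 15) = c*(c - 5)*(c - 3)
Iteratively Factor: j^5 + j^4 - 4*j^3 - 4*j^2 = (j)*(j^4 + j^3 - 4*j^2 - 4*j) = j^2*(j^3 + j^2 - 4*j - 4) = j^2*(j - 2)*(j^2 + 3*j + 2) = j^2*(j - 2)*(j + 1)*(j + 2)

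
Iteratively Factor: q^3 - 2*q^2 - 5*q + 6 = (q - 1)*(q^2 - q - 6) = (q - 1)*(q + 2)*(q - 3)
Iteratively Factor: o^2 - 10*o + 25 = (o - 5)*(o - 5)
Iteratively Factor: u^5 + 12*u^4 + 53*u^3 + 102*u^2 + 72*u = (u + 4)*(u^4 + 8*u^3 + 21*u^2 + 18*u) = (u + 2)*(u + 4)*(u^3 + 6*u^2 + 9*u) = u*(u + 2)*(u + 4)*(u^2 + 6*u + 9) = u*(u + 2)*(u + 3)*(u + 4)*(u + 3)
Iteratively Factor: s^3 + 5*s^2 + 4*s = (s + 4)*(s^2 + s) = s*(s + 4)*(s + 1)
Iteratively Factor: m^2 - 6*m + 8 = (m - 2)*(m - 4)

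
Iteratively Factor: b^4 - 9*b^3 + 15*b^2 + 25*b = (b - 5)*(b^3 - 4*b^2 - 5*b) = (b - 5)*(b + 1)*(b^2 - 5*b) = (b - 5)^2*(b + 1)*(b)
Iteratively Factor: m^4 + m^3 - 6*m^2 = (m)*(m^3 + m^2 - 6*m) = m*(m - 2)*(m^2 + 3*m) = m^2*(m - 2)*(m + 3)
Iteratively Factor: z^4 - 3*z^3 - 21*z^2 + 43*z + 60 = (z + 1)*(z^3 - 4*z^2 - 17*z + 60) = (z + 1)*(z + 4)*(z^2 - 8*z + 15) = (z - 5)*(z + 1)*(z + 4)*(z - 3)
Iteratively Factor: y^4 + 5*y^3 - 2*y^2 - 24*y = (y - 2)*(y^3 + 7*y^2 + 12*y) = (y - 2)*(y + 3)*(y^2 + 4*y) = (y - 2)*(y + 3)*(y + 4)*(y)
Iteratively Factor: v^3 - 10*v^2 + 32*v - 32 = (v - 4)*(v^2 - 6*v + 8) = (v - 4)*(v - 2)*(v - 4)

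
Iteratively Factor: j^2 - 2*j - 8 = (j + 2)*(j - 4)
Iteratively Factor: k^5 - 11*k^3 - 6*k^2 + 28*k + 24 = (k - 3)*(k^4 + 3*k^3 - 2*k^2 - 12*k - 8) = (k - 3)*(k - 2)*(k^3 + 5*k^2 + 8*k + 4) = (k - 3)*(k - 2)*(k + 1)*(k^2 + 4*k + 4) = (k - 3)*(k - 2)*(k + 1)*(k + 2)*(k + 2)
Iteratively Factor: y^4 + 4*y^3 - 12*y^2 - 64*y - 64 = (y - 4)*(y^3 + 8*y^2 + 20*y + 16) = (y - 4)*(y + 4)*(y^2 + 4*y + 4) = (y - 4)*(y + 2)*(y + 4)*(y + 2)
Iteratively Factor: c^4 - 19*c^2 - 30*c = (c + 2)*(c^3 - 2*c^2 - 15*c) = (c + 2)*(c + 3)*(c^2 - 5*c) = c*(c + 2)*(c + 3)*(c - 5)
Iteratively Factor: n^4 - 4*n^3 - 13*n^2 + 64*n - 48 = (n - 4)*(n^3 - 13*n + 12) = (n - 4)*(n - 3)*(n^2 + 3*n - 4) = (n - 4)*(n - 3)*(n - 1)*(n + 4)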